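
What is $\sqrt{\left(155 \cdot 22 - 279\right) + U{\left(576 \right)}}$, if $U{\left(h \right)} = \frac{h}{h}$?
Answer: $6 \sqrt{87} \approx 55.964$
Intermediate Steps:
$U{\left(h \right)} = 1$
$\sqrt{\left(155 \cdot 22 - 279\right) + U{\left(576 \right)}} = \sqrt{\left(155 \cdot 22 - 279\right) + 1} = \sqrt{\left(3410 - 279\right) + 1} = \sqrt{3131 + 1} = \sqrt{3132} = 6 \sqrt{87}$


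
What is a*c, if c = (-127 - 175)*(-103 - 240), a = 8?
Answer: 828688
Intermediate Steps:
c = 103586 (c = -302*(-343) = 103586)
a*c = 8*103586 = 828688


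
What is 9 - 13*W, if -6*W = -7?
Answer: -37/6 ≈ -6.1667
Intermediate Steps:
W = 7/6 (W = -⅙*(-7) = 7/6 ≈ 1.1667)
9 - 13*W = 9 - 13*7/6 = 9 - 91/6 = -37/6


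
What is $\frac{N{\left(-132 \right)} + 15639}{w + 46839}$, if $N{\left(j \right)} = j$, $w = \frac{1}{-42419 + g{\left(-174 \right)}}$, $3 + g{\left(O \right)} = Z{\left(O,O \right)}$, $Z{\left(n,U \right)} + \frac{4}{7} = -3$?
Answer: $\frac{4605253353}{13910199374} \approx 0.33107$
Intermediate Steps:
$Z{\left(n,U \right)} = - \frac{25}{7}$ ($Z{\left(n,U \right)} = - \frac{4}{7} - 3 = - \frac{25}{7}$)
$g{\left(O \right)} = - \frac{46}{7}$ ($g{\left(O \right)} = -3 - \frac{25}{7} = - \frac{46}{7}$)
$w = - \frac{7}{296979}$ ($w = \frac{1}{-42419 - \frac{46}{7}} = \frac{1}{- \frac{296979}{7}} = - \frac{7}{296979} \approx -2.3571 \cdot 10^{-5}$)
$\frac{N{\left(-132 \right)} + 15639}{w + 46839} = \frac{-132 + 15639}{- \frac{7}{296979} + 46839} = \frac{15507}{\frac{13910199374}{296979}} = 15507 \cdot \frac{296979}{13910199374} = \frac{4605253353}{13910199374}$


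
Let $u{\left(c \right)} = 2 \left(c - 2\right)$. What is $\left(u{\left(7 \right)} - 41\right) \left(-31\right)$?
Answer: $961$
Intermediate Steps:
$u{\left(c \right)} = -4 + 2 c$ ($u{\left(c \right)} = 2 \left(-2 + c\right) = -4 + 2 c$)
$\left(u{\left(7 \right)} - 41\right) \left(-31\right) = \left(\left(-4 + 2 \cdot 7\right) - 41\right) \left(-31\right) = \left(\left(-4 + 14\right) - 41\right) \left(-31\right) = \left(10 - 41\right) \left(-31\right) = \left(-31\right) \left(-31\right) = 961$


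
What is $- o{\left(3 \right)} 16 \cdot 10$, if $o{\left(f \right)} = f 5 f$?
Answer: $-7200$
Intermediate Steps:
$o{\left(f \right)} = 5 f^{2}$ ($o{\left(f \right)} = 5 f f = 5 f^{2}$)
$- o{\left(3 \right)} 16 \cdot 10 = - 5 \cdot 3^{2} \cdot 16 \cdot 10 = - 5 \cdot 9 \cdot 16 \cdot 10 = - 45 \cdot 16 \cdot 10 = - 720 \cdot 10 = \left(-1\right) 7200 = -7200$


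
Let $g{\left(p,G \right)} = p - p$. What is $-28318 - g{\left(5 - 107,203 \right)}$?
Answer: $-28318$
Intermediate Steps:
$g{\left(p,G \right)} = 0$
$-28318 - g{\left(5 - 107,203 \right)} = -28318 - 0 = -28318 + 0 = -28318$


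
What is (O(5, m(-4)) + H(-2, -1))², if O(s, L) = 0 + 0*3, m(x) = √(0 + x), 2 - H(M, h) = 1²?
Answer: 1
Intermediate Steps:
H(M, h) = 1 (H(M, h) = 2 - 1*1² = 2 - 1*1 = 2 - 1 = 1)
m(x) = √x
O(s, L) = 0 (O(s, L) = 0 + 0 = 0)
(O(5, m(-4)) + H(-2, -1))² = (0 + 1)² = 1² = 1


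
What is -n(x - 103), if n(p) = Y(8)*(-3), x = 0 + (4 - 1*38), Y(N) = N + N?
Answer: 48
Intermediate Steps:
Y(N) = 2*N
x = -34 (x = 0 + (4 - 38) = 0 - 34 = -34)
n(p) = -48 (n(p) = (2*8)*(-3) = 16*(-3) = -48)
-n(x - 103) = -1*(-48) = 48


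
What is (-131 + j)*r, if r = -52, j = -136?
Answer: 13884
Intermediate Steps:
(-131 + j)*r = (-131 - 136)*(-52) = -267*(-52) = 13884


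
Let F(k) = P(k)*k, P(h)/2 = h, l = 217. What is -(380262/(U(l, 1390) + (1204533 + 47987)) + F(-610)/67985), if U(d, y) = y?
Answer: -31967064469/2841569045 ≈ -11.250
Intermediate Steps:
P(h) = 2*h
F(k) = 2*k² (F(k) = (2*k)*k = 2*k²)
-(380262/(U(l, 1390) + (1204533 + 47987)) + F(-610)/67985) = -(380262/(1390 + (1204533 + 47987)) + (2*(-610)²)/67985) = -(380262/(1390 + 1252520) + (2*372100)*(1/67985)) = -(380262/1253910 + 744200*(1/67985)) = -(380262*(1/1253910) + 148840/13597) = -(63377/208985 + 148840/13597) = -1*31967064469/2841569045 = -31967064469/2841569045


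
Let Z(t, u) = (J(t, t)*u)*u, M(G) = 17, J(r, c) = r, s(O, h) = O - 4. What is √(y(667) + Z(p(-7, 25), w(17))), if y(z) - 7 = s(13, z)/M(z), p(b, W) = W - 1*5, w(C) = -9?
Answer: 2*√117589/17 ≈ 40.343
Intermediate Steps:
s(O, h) = -4 + O
p(b, W) = -5 + W (p(b, W) = W - 5 = -5 + W)
Z(t, u) = t*u² (Z(t, u) = (t*u)*u = t*u²)
y(z) = 128/17 (y(z) = 7 + (-4 + 13)/17 = 7 + 9*(1/17) = 7 + 9/17 = 128/17)
√(y(667) + Z(p(-7, 25), w(17))) = √(128/17 + (-5 + 25)*(-9)²) = √(128/17 + 20*81) = √(128/17 + 1620) = √(27668/17) = 2*√117589/17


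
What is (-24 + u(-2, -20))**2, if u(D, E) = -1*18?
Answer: 1764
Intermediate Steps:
u(D, E) = -18
(-24 + u(-2, -20))**2 = (-24 - 18)**2 = (-42)**2 = 1764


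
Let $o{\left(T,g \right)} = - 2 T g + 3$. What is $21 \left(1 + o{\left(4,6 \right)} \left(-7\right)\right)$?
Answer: $6636$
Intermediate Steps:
$o{\left(T,g \right)} = 3 - 2 T g$ ($o{\left(T,g \right)} = - 2 T g + 3 = 3 - 2 T g$)
$21 \left(1 + o{\left(4,6 \right)} \left(-7\right)\right) = 21 \left(1 + \left(3 - 8 \cdot 6\right) \left(-7\right)\right) = 21 \left(1 + \left(3 - 48\right) \left(-7\right)\right) = 21 \left(1 - -315\right) = 21 \left(1 + 315\right) = 21 \cdot 316 = 6636$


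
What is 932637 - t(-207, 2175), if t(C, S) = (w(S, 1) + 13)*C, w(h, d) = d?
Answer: 935535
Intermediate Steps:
t(C, S) = 14*C (t(C, S) = (1 + 13)*C = 14*C)
932637 - t(-207, 2175) = 932637 - 14*(-207) = 932637 - 1*(-2898) = 932637 + 2898 = 935535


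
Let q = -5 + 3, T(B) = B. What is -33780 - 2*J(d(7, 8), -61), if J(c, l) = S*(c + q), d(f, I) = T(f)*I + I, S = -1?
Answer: -33656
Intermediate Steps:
d(f, I) = I + I*f (d(f, I) = f*I + I = I*f + I = I + I*f)
q = -2
J(c, l) = 2 - c (J(c, l) = -(c - 2) = -(-2 + c) = 2 - c)
-33780 - 2*J(d(7, 8), -61) = -33780 - 2*(2 - 8*(1 + 7)) = -33780 - 2*(2 - 8*8) = -33780 - 2*(2 - 1*64) = -33780 - 2*(2 - 64) = -33780 - 2*(-62) = -33780 + 124 = -33656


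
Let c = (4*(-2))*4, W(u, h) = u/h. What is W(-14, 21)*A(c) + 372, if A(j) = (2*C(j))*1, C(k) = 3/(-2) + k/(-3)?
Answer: 3238/9 ≈ 359.78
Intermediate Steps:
c = -32 (c = -8*4 = -32)
C(k) = -3/2 - k/3 (C(k) = 3*(-½) + k*(-⅓) = -3/2 - k/3)
A(j) = -3 - 2*j/3 (A(j) = (2*(-3/2 - j/3))*1 = (-3 - 2*j/3)*1 = -3 - 2*j/3)
W(-14, 21)*A(c) + 372 = (-14/21)*(-3 - ⅔*(-32)) + 372 = (-14*1/21)*(-3 + 64/3) + 372 = -⅔*55/3 + 372 = -110/9 + 372 = 3238/9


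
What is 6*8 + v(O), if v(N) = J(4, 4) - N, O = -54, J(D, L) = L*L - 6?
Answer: 112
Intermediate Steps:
J(D, L) = -6 + L² (J(D, L) = L² - 6 = -6 + L²)
v(N) = 10 - N (v(N) = (-6 + 4²) - N = (-6 + 16) - N = 10 - N)
6*8 + v(O) = 6*8 + (10 - 1*(-54)) = 48 + (10 + 54) = 48 + 64 = 112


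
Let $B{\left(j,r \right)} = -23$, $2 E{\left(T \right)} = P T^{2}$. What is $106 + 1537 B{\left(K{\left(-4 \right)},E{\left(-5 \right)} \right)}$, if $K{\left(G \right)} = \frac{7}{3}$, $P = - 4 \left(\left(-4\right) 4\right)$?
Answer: $-35245$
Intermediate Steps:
$P = 64$ ($P = \left(-4\right) \left(-16\right) = 64$)
$E{\left(T \right)} = 32 T^{2}$ ($E{\left(T \right)} = \frac{64 T^{2}}{2} = 32 T^{2}$)
$K{\left(G \right)} = \frac{7}{3}$ ($K{\left(G \right)} = 7 \cdot \frac{1}{3} = \frac{7}{3}$)
$106 + 1537 B{\left(K{\left(-4 \right)},E{\left(-5 \right)} \right)} = 106 + 1537 \left(-23\right) = 106 - 35351 = -35245$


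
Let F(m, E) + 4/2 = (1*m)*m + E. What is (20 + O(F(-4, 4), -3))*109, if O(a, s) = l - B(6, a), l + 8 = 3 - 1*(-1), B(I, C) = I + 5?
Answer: 545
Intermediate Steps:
B(I, C) = 5 + I
l = -4 (l = -8 + (3 - 1*(-1)) = -8 + (3 + 1) = -8 + 4 = -4)
F(m, E) = -2 + E + m² (F(m, E) = -2 + ((1*m)*m + E) = -2 + (m*m + E) = -2 + (m² + E) = -2 + (E + m²) = -2 + E + m²)
O(a, s) = -15 (O(a, s) = -4 - (5 + 6) = -4 - 1*11 = -4 - 11 = -15)
(20 + O(F(-4, 4), -3))*109 = (20 - 15)*109 = 5*109 = 545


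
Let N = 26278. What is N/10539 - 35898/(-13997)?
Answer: 746142188/147514383 ≈ 5.0581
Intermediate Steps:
N/10539 - 35898/(-13997) = 26278/10539 - 35898/(-13997) = 26278*(1/10539) - 35898*(-1/13997) = 26278/10539 + 35898/13997 = 746142188/147514383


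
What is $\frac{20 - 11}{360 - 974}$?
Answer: $- \frac{9}{614} \approx -0.014658$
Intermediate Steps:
$\frac{20 - 11}{360 - 974} = \frac{20 - 11}{-614} = \left(- \frac{1}{614}\right) 9 = - \frac{9}{614}$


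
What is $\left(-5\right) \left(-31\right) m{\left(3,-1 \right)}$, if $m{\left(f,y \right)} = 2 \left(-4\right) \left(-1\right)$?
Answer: $1240$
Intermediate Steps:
$m{\left(f,y \right)} = 8$ ($m{\left(f,y \right)} = \left(-8\right) \left(-1\right) = 8$)
$\left(-5\right) \left(-31\right) m{\left(3,-1 \right)} = \left(-5\right) \left(-31\right) 8 = 155 \cdot 8 = 1240$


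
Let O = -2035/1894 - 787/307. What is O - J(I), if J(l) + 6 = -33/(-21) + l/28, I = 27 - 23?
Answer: 2636479/4070206 ≈ 0.64775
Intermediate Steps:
I = 4
J(l) = -31/7 + l/28 (J(l) = -6 + (-33/(-21) + l/28) = -6 + (-33*(-1/21) + l*(1/28)) = -6 + (11/7 + l/28) = -31/7 + l/28)
O = -2115323/581458 (O = -2035*1/1894 - 787*1/307 = -2035/1894 - 787/307 = -2115323/581458 ≈ -3.6380)
O - J(I) = -2115323/581458 - (-31/7 + (1/28)*4) = -2115323/581458 - (-31/7 + ⅐) = -2115323/581458 - 1*(-30/7) = -2115323/581458 + 30/7 = 2636479/4070206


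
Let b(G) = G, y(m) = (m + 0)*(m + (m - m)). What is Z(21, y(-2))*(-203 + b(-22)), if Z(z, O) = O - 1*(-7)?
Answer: -2475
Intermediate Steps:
y(m) = m**2 (y(m) = m*(m + 0) = m*m = m**2)
Z(z, O) = 7 + O (Z(z, O) = O + 7 = 7 + O)
Z(21, y(-2))*(-203 + b(-22)) = (7 + (-2)**2)*(-203 - 22) = (7 + 4)*(-225) = 11*(-225) = -2475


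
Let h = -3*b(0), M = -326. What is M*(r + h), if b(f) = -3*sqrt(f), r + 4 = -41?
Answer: 14670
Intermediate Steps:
r = -45 (r = -4 - 41 = -45)
h = 0 (h = -(-9)*sqrt(0) = -(-9)*0 = -3*0 = 0)
M*(r + h) = -326*(-45 + 0) = -326*(-45) = 14670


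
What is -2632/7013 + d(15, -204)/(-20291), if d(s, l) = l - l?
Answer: -2632/7013 ≈ -0.37530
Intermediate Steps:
d(s, l) = 0
-2632/7013 + d(15, -204)/(-20291) = -2632/7013 + 0/(-20291) = -2632*1/7013 + 0*(-1/20291) = -2632/7013 + 0 = -2632/7013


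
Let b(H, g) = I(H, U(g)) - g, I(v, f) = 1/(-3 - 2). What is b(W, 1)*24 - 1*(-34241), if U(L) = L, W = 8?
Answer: 171061/5 ≈ 34212.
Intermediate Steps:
I(v, f) = -⅕ (I(v, f) = 1/(-5) = -⅕)
b(H, g) = -⅕ - g
b(W, 1)*24 - 1*(-34241) = (-⅕ - 1*1)*24 - 1*(-34241) = (-⅕ - 1)*24 + 34241 = -6/5*24 + 34241 = -144/5 + 34241 = 171061/5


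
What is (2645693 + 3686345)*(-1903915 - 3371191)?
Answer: -33402171646028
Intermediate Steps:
(2645693 + 3686345)*(-1903915 - 3371191) = 6332038*(-5275106) = -33402171646028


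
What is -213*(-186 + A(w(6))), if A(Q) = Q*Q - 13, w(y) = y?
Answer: 34719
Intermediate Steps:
A(Q) = -13 + Q**2 (A(Q) = Q**2 - 13 = -13 + Q**2)
-213*(-186 + A(w(6))) = -213*(-186 + (-13 + 6**2)) = -213*(-186 + (-13 + 36)) = -213*(-186 + 23) = -213*(-163) = 34719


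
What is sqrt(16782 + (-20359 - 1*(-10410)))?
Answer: sqrt(6833) ≈ 82.662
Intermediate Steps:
sqrt(16782 + (-20359 - 1*(-10410))) = sqrt(16782 + (-20359 + 10410)) = sqrt(16782 - 9949) = sqrt(6833)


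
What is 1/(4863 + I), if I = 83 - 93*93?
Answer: -1/3703 ≈ -0.00027005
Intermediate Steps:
I = -8566 (I = 83 - 8649 = -8566)
1/(4863 + I) = 1/(4863 - 8566) = 1/(-3703) = -1/3703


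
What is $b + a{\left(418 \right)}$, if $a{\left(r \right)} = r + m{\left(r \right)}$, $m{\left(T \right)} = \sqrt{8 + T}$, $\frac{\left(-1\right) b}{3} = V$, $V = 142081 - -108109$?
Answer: $-750152 + \sqrt{426} \approx -7.5013 \cdot 10^{5}$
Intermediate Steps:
$V = 250190$ ($V = 142081 + 108109 = 250190$)
$b = -750570$ ($b = \left(-3\right) 250190 = -750570$)
$a{\left(r \right)} = r + \sqrt{8 + r}$
$b + a{\left(418 \right)} = -750570 + \left(418 + \sqrt{8 + 418}\right) = -750570 + \left(418 + \sqrt{426}\right) = -750152 + \sqrt{426}$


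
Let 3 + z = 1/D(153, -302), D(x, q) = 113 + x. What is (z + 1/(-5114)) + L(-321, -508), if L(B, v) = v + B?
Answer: -282946180/340081 ≈ -832.00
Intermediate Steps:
L(B, v) = B + v
z = -797/266 (z = -3 + 1/(113 + 153) = -3 + 1/266 = -797/266 ≈ -2.9962)
(z + 1/(-5114)) + L(-321, -508) = (-797/266 + 1/(-5114)) + (-321 - 508) = (-797/266 - 1/5114) - 829 = -1019031/340081 - 829 = -282946180/340081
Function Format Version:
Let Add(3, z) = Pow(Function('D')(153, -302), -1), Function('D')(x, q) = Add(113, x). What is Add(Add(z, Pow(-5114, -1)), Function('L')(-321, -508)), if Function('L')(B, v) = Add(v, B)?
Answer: Rational(-282946180, 340081) ≈ -832.00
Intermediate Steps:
Function('L')(B, v) = Add(B, v)
z = Rational(-797, 266) (z = Add(-3, Pow(Add(113, 153), -1)) = Add(-3, Pow(266, -1)) = Add(-3, Rational(1, 266)) = Rational(-797, 266) ≈ -2.9962)
Add(Add(z, Pow(-5114, -1)), Function('L')(-321, -508)) = Add(Add(Rational(-797, 266), Pow(-5114, -1)), Add(-321, -508)) = Add(Add(Rational(-797, 266), Rational(-1, 5114)), -829) = Add(Rational(-1019031, 340081), -829) = Rational(-282946180, 340081)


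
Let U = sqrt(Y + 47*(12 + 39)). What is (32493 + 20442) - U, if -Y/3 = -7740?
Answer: 52935 - sqrt(25617) ≈ 52775.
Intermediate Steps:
Y = 23220 (Y = -3*(-7740) = 23220)
U = sqrt(25617) (U = sqrt(23220 + 47*(12 + 39)) = sqrt(23220 + 47*51) = sqrt(23220 + 2397) = sqrt(25617) ≈ 160.05)
(32493 + 20442) - U = (32493 + 20442) - sqrt(25617) = 52935 - sqrt(25617)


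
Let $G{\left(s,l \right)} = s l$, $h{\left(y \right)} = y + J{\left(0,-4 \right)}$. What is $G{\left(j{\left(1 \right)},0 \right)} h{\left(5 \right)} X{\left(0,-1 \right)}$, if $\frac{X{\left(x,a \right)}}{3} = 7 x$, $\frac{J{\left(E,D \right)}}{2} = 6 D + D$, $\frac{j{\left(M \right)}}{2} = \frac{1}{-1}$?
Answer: $0$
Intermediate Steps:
$j{\left(M \right)} = -2$ ($j{\left(M \right)} = \frac{2}{-1} = 2 \left(-1\right) = -2$)
$J{\left(E,D \right)} = 14 D$ ($J{\left(E,D \right)} = 2 \left(6 D + D\right) = 2 \cdot 7 D = 14 D$)
$X{\left(x,a \right)} = 21 x$ ($X{\left(x,a \right)} = 3 \cdot 7 x = 21 x$)
$h{\left(y \right)} = -56 + y$ ($h{\left(y \right)} = y + 14 \left(-4\right) = y - 56 = -56 + y$)
$G{\left(s,l \right)} = l s$
$G{\left(j{\left(1 \right)},0 \right)} h{\left(5 \right)} X{\left(0,-1 \right)} = 0 \left(-2\right) \left(-56 + 5\right) 21 \cdot 0 = 0 \left(-51\right) 0 = 0 \cdot 0 = 0$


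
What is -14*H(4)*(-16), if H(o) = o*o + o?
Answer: 4480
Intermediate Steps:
H(o) = o + o² (H(o) = o² + o = o + o²)
-14*H(4)*(-16) = -56*(1 + 4)*(-16) = -56*5*(-16) = -14*20*(-16) = -280*(-16) = 4480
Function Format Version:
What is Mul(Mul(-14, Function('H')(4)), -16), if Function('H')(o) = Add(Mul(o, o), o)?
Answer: 4480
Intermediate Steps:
Function('H')(o) = Add(o, Pow(o, 2)) (Function('H')(o) = Add(Pow(o, 2), o) = Add(o, Pow(o, 2)))
Mul(Mul(-14, Function('H')(4)), -16) = Mul(Mul(-14, Mul(4, Add(1, 4))), -16) = Mul(Mul(-14, Mul(4, 5)), -16) = Mul(Mul(-14, 20), -16) = Mul(-280, -16) = 4480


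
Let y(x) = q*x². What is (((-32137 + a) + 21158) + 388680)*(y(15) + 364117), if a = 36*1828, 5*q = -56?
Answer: 160371523873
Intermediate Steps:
q = -56/5 (q = (⅕)*(-56) = -56/5 ≈ -11.200)
a = 65808
y(x) = -56*x²/5
(((-32137 + a) + 21158) + 388680)*(y(15) + 364117) = (((-32137 + 65808) + 21158) + 388680)*(-56/5*15² + 364117) = ((33671 + 21158) + 388680)*(-56/5*225 + 364117) = (54829 + 388680)*(-2520 + 364117) = 443509*361597 = 160371523873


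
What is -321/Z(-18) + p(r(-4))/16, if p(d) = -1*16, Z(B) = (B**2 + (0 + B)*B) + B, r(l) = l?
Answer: -317/210 ≈ -1.5095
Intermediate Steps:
Z(B) = B + 2*B**2 (Z(B) = (B**2 + B*B) + B = (B**2 + B**2) + B = 2*B**2 + B = B + 2*B**2)
p(d) = -16
-321/Z(-18) + p(r(-4))/16 = -321*(-1/(18*(1 + 2*(-18)))) - 16/16 = -321*(-1/(18*(1 - 36))) - 16*1/16 = -321/((-18*(-35))) - 1 = -321/630 - 1 = -321*1/630 - 1 = -107/210 - 1 = -317/210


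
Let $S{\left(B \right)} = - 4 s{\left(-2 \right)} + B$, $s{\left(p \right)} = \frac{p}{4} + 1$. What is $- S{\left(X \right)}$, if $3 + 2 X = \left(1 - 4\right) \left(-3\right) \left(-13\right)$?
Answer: $62$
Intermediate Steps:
$s{\left(p \right)} = 1 + \frac{p}{4}$ ($s{\left(p \right)} = p \frac{1}{4} + 1 = \frac{p}{4} + 1 = 1 + \frac{p}{4}$)
$X = -60$ ($X = - \frac{3}{2} + \frac{\left(1 - 4\right) \left(-3\right) \left(-13\right)}{2} = - \frac{3}{2} + \frac{\left(-3\right) \left(-3\right) \left(-13\right)}{2} = - \frac{3}{2} + \frac{9 \left(-13\right)}{2} = - \frac{3}{2} + \frac{1}{2} \left(-117\right) = - \frac{3}{2} - \frac{117}{2} = -60$)
$S{\left(B \right)} = -2 + B$ ($S{\left(B \right)} = - 4 \left(1 + \frac{1}{4} \left(-2\right)\right) + B = - 4 \left(1 - \frac{1}{2}\right) + B = \left(-4\right) \frac{1}{2} + B = -2 + B$)
$- S{\left(X \right)} = - (-2 - 60) = \left(-1\right) \left(-62\right) = 62$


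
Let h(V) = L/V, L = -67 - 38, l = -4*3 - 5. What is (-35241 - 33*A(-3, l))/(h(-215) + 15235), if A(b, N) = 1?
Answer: -758391/327563 ≈ -2.3153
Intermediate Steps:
l = -17 (l = -12 - 5 = -17)
L = -105
h(V) = -105/V
(-35241 - 33*A(-3, l))/(h(-215) + 15235) = (-35241 - 33*1)/(-105/(-215) + 15235) = (-35241 - 33)/(-105*(-1/215) + 15235) = -35274/(21/43 + 15235) = -35274/655126/43 = -35274*43/655126 = -758391/327563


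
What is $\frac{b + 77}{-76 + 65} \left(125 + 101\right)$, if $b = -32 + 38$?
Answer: $- \frac{18758}{11} \approx -1705.3$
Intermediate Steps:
$b = 6$
$\frac{b + 77}{-76 + 65} \left(125 + 101\right) = \frac{6 + 77}{-76 + 65} \left(125 + 101\right) = \frac{83}{-11} \cdot 226 = 83 \left(- \frac{1}{11}\right) 226 = \left(- \frac{83}{11}\right) 226 = - \frac{18758}{11}$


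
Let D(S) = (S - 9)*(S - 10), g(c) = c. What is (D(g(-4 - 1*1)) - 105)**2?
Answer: 11025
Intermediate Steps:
D(S) = (-10 + S)*(-9 + S) (D(S) = (-9 + S)*(-10 + S) = (-10 + S)*(-9 + S))
(D(g(-4 - 1*1)) - 105)**2 = ((90 + (-4 - 1*1)**2 - 19*(-4 - 1*1)) - 105)**2 = ((90 + (-4 - 1)**2 - 19*(-4 - 1)) - 105)**2 = ((90 + (-5)**2 - 19*(-5)) - 105)**2 = ((90 + 25 + 95) - 105)**2 = (210 - 105)**2 = 105**2 = 11025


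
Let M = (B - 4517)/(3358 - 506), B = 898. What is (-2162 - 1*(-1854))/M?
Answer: 11408/47 ≈ 242.72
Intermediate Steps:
M = -3619/2852 (M = (898 - 4517)/(3358 - 506) = -3619/2852 ≈ -1.2689)
(-2162 - 1*(-1854))/M = (-2162 - 1*(-1854))/(-3619/2852) = (-2162 + 1854)*(-2852/3619) = -308*(-2852/3619) = 11408/47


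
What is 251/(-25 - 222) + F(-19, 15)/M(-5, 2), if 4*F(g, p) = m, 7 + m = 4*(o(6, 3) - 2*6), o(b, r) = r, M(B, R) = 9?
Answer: -19657/8892 ≈ -2.2106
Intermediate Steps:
m = -43 (m = -7 + 4*(3 - 2*6) = -7 + 4*(3 - 12) = -7 + 4*(-9) = -7 - 36 = -43)
F(g, p) = -43/4 (F(g, p) = (¼)*(-43) = -43/4)
251/(-25 - 222) + F(-19, 15)/M(-5, 2) = 251/(-25 - 222) - 43/4/9 = 251/(-247) - 43/4*⅑ = 251*(-1/247) - 43/36 = -251/247 - 43/36 = -19657/8892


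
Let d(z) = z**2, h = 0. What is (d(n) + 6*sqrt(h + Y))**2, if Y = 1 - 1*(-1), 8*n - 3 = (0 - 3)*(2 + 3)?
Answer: 1233/16 + 27*sqrt(2) ≈ 115.25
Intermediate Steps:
n = -3/2 (n = 3/8 + ((0 - 3)*(2 + 3))/8 = 3/8 + (-3*5)/8 = 3/8 + (1/8)*(-15) = 3/8 - 15/8 = -3/2 ≈ -1.5000)
Y = 2 (Y = 1 + 1 = 2)
(d(n) + 6*sqrt(h + Y))**2 = ((-3/2)**2 + 6*sqrt(0 + 2))**2 = (9/4 + 6*sqrt(2))**2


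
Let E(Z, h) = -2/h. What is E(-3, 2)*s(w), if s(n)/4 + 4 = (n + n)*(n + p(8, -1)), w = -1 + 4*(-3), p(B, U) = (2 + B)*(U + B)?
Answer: 5944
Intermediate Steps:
p(B, U) = (2 + B)*(B + U)
w = -13 (w = -1 - 12 = -13)
s(n) = -16 + 8*n*(70 + n) (s(n) = -16 + 4*((n + n)*(n + (8² + 2*8 + 2*(-1) + 8*(-1)))) = -16 + 4*((2*n)*(n + (64 + 16 - 2 - 8))) = -16 + 4*((2*n)*(n + 70)) = -16 + 4*((2*n)*(70 + n)) = -16 + 4*(2*n*(70 + n)) = -16 + 8*n*(70 + n))
E(-3, 2)*s(w) = (-2/2)*(-16 + 8*(-13)² + 560*(-13)) = (-2*½)*(-16 + 8*169 - 7280) = -(-16 + 1352 - 7280) = -1*(-5944) = 5944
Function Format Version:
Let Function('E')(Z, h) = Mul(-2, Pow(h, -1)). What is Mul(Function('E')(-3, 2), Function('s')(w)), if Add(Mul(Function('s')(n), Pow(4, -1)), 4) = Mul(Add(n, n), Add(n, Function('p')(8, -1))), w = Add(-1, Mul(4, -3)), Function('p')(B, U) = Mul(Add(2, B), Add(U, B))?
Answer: 5944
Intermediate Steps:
Function('p')(B, U) = Mul(Add(2, B), Add(B, U))
w = -13 (w = Add(-1, -12) = -13)
Function('s')(n) = Add(-16, Mul(8, n, Add(70, n))) (Function('s')(n) = Add(-16, Mul(4, Mul(Add(n, n), Add(n, Add(Pow(8, 2), Mul(2, 8), Mul(2, -1), Mul(8, -1)))))) = Add(-16, Mul(4, Mul(Mul(2, n), Add(n, Add(64, 16, -2, -8))))) = Add(-16, Mul(4, Mul(Mul(2, n), Add(n, 70)))) = Add(-16, Mul(4, Mul(Mul(2, n), Add(70, n)))) = Add(-16, Mul(4, Mul(2, n, Add(70, n)))) = Add(-16, Mul(8, n, Add(70, n))))
Mul(Function('E')(-3, 2), Function('s')(w)) = Mul(Mul(-2, Pow(2, -1)), Add(-16, Mul(8, Pow(-13, 2)), Mul(560, -13))) = Mul(Mul(-2, Rational(1, 2)), Add(-16, Mul(8, 169), -7280)) = Mul(-1, Add(-16, 1352, -7280)) = Mul(-1, -5944) = 5944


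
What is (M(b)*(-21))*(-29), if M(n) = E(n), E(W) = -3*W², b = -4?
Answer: -29232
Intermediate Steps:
M(n) = -3*n²
(M(b)*(-21))*(-29) = (-3*(-4)²*(-21))*(-29) = (-3*16*(-21))*(-29) = -48*(-21)*(-29) = 1008*(-29) = -29232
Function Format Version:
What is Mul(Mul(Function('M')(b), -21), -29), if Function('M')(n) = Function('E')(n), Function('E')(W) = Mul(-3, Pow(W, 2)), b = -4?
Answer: -29232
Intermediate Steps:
Function('M')(n) = Mul(-3, Pow(n, 2))
Mul(Mul(Function('M')(b), -21), -29) = Mul(Mul(Mul(-3, Pow(-4, 2)), -21), -29) = Mul(Mul(Mul(-3, 16), -21), -29) = Mul(Mul(-48, -21), -29) = Mul(1008, -29) = -29232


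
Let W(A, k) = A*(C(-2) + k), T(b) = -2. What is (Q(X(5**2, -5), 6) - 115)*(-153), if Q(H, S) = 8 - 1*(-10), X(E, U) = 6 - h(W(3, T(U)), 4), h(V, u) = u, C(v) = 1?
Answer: 14841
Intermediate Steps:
W(A, k) = A*(1 + k)
X(E, U) = 2 (X(E, U) = 6 - 1*4 = 6 - 4 = 2)
Q(H, S) = 18 (Q(H, S) = 8 + 10 = 18)
(Q(X(5**2, -5), 6) - 115)*(-153) = (18 - 115)*(-153) = -97*(-153) = 14841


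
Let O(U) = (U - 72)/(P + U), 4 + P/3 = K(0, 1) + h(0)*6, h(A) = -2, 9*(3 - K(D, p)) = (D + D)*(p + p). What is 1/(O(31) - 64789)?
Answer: -8/518271 ≈ -1.5436e-5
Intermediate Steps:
K(D, p) = 3 - 4*D*p/9 (K(D, p) = 3 - (D + D)*(p + p)/9 = 3 - 2*D*2*p/9 = 3 - 4*D*p/9)
P = -39 (P = -12 + 3*((3 - 4/9*0*1) - 2*6) = -12 + 3*((3 + 0) - 12) = -12 + 3*(3 - 12) = -12 + 3*(-9) = -12 - 27 = -39)
O(U) = (-72 + U)/(-39 + U) (O(U) = (U - 72)/(-39 + U) = (-72 + U)/(-39 + U))
1/(O(31) - 64789) = 1/((-72 + 31)/(-39 + 31) - 64789) = 1/(-41/(-8) - 64789) = 1/(-⅛*(-41) - 64789) = 1/(41/8 - 64789) = 1/(-518271/8) = -8/518271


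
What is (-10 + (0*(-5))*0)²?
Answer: 100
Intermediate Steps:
(-10 + (0*(-5))*0)² = (-10 + 0*0)² = (-10 + 0)² = (-10)² = 100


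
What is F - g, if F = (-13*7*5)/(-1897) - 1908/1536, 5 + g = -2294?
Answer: 79712943/34688 ≈ 2298.0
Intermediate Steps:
g = -2299 (g = -5 - 2294 = -2299)
F = -34769/34688 (F = -91*5*(-1/1897) - 1908*1/1536 = -455*(-1/1897) - 159/128 = 65/271 - 159/128 = -34769/34688 ≈ -1.0023)
F - g = -34769/34688 - 1*(-2299) = -34769/34688 + 2299 = 79712943/34688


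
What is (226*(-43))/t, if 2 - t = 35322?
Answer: 4859/17660 ≈ 0.27514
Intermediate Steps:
t = -35320 (t = 2 - 1*35322 = 2 - 35322 = -35320)
(226*(-43))/t = (226*(-43))/(-35320) = -9718*(-1/35320) = 4859/17660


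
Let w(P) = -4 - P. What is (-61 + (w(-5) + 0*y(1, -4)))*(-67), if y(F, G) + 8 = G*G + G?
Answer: 4020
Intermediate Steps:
y(F, G) = -8 + G + G² (y(F, G) = -8 + (G*G + G) = -8 + (G² + G) = -8 + (G + G²) = -8 + G + G²)
(-61 + (w(-5) + 0*y(1, -4)))*(-67) = (-61 + ((-4 - 1*(-5)) + 0*(-8 - 4 + (-4)²)))*(-67) = (-61 + ((-4 + 5) + 0*(-8 - 4 + 16)))*(-67) = (-61 + (1 + 0*4))*(-67) = (-61 + (1 + 0))*(-67) = (-61 + 1)*(-67) = -60*(-67) = 4020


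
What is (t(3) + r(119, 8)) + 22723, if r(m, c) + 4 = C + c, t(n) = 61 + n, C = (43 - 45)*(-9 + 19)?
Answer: 22771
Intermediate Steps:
C = -20 (C = -2*10 = -20)
r(m, c) = -24 + c (r(m, c) = -4 + (-20 + c) = -24 + c)
(t(3) + r(119, 8)) + 22723 = ((61 + 3) + (-24 + 8)) + 22723 = (64 - 16) + 22723 = 48 + 22723 = 22771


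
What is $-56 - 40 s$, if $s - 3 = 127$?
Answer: $-5256$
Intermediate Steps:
$s = 130$ ($s = 3 + 127 = 130$)
$-56 - 40 s = -56 - 5200 = -5256$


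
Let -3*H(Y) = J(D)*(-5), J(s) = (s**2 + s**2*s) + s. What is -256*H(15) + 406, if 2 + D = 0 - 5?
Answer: 386498/3 ≈ 1.2883e+5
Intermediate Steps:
D = -7 (D = -2 + (0 - 5) = -2 - 5 = -7)
J(s) = s + s**2 + s**3 (J(s) = (s**2 + s**3) + s = s + s**2 + s**3)
H(Y) = -1505/3 (H(Y) = -(-7*(1 - 7 + (-7)**2))*(-5)/3 = -(-7*(1 - 7 + 49))*(-5)/3 = -(-7*43)*(-5)/3 = -(-301)*(-5)/3 = -1/3*1505 = -1505/3)
-256*H(15) + 406 = -256*(-1505/3) + 406 = 385280/3 + 406 = 386498/3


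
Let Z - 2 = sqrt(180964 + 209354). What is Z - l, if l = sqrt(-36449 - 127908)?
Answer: 2 + sqrt(390318) - I*sqrt(164357) ≈ 626.75 - 405.41*I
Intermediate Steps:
Z = 2 + sqrt(390318) (Z = 2 + sqrt(180964 + 209354) = 2 + sqrt(390318) ≈ 626.75)
l = I*sqrt(164357) (l = sqrt(-164357) = I*sqrt(164357) ≈ 405.41*I)
Z - l = (2 + sqrt(390318)) - I*sqrt(164357) = 2 + sqrt(390318) - I*sqrt(164357)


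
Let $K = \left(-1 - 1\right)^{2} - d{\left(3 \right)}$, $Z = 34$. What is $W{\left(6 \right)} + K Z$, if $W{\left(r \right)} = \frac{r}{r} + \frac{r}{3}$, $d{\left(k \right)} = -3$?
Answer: $241$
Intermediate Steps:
$W{\left(r \right)} = 1 + \frac{r}{3}$ ($W{\left(r \right)} = 1 + r \frac{1}{3} = 1 + \frac{r}{3}$)
$K = 7$ ($K = \left(-1 - 1\right)^{2} - -3 = \left(-2\right)^{2} + 3 = 4 + 3 = 7$)
$W{\left(6 \right)} + K Z = \left(1 + \frac{1}{3} \cdot 6\right) + 7 \cdot 34 = \left(1 + 2\right) + 238 = 3 + 238 = 241$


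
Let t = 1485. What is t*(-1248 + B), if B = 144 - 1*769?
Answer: -2781405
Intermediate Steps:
B = -625 (B = 144 - 769 = -625)
t*(-1248 + B) = 1485*(-1248 - 625) = 1485*(-1873) = -2781405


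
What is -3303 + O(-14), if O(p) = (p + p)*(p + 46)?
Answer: -4199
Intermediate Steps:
O(p) = 2*p*(46 + p) (O(p) = (2*p)*(46 + p) = 2*p*(46 + p))
-3303 + O(-14) = -3303 + 2*(-14)*(46 - 14) = -3303 + 2*(-14)*32 = -3303 - 896 = -4199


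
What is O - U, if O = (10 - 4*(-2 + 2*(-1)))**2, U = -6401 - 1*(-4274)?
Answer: 2803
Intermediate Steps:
U = -2127 (U = -6401 + 4274 = -2127)
O = 676 (O = (10 - 4*(-2 - 2))**2 = (10 - 4*(-4))**2 = (10 + 16)**2 = 26**2 = 676)
O - U = 676 - 1*(-2127) = 676 + 2127 = 2803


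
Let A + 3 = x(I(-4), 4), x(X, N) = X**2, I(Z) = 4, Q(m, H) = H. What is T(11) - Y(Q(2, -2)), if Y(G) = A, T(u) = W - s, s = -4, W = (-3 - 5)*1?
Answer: -17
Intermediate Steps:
W = -8 (W = -8*1 = -8)
T(u) = -4 (T(u) = -8 - 1*(-4) = -8 + 4 = -4)
A = 13 (A = -3 + 4**2 = -3 + 16 = 13)
Y(G) = 13
T(11) - Y(Q(2, -2)) = -4 - 1*13 = -4 - 13 = -17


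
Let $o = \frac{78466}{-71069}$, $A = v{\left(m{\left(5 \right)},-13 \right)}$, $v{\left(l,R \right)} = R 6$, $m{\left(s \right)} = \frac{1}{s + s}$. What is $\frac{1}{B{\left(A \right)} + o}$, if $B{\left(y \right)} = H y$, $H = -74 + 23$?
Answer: $\frac{71069}{282634016} \approx 0.00025145$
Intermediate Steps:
$H = -51$
$m{\left(s \right)} = \frac{1}{2 s}$
$v{\left(l,R \right)} = 6 R$
$A = -78$ ($A = 6 \left(-13\right) = -78$)
$B{\left(y \right)} = - 51 y$
$o = - \frac{78466}{71069}$ ($o = 78466 \left(- \frac{1}{71069}\right) = - \frac{78466}{71069} \approx -1.1041$)
$\frac{1}{B{\left(A \right)} + o} = \frac{1}{\left(-51\right) \left(-78\right) - \frac{78466}{71069}} = \frac{1}{3978 - \frac{78466}{71069}} = \frac{1}{\frac{282634016}{71069}} = \frac{71069}{282634016}$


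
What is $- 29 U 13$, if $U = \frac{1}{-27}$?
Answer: $\frac{377}{27} \approx 13.963$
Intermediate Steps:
$U = - \frac{1}{27} \approx -0.037037$
$- 29 U 13 = \left(-29\right) \left(- \frac{1}{27}\right) 13 = \frac{29}{27} \cdot 13 = \frac{377}{27}$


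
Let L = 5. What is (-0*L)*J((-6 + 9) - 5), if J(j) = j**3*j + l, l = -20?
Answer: 0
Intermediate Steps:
J(j) = -20 + j**4 (J(j) = j**3*j - 20 = j**4 - 20 = -20 + j**4)
(-0*L)*J((-6 + 9) - 5) = (-0*5)*(-20 + ((-6 + 9) - 5)**4) = (-3*0)*(-20 + (3 - 5)**4) = 0*(-20 + (-2)**4) = 0*(-20 + 16) = 0*(-4) = 0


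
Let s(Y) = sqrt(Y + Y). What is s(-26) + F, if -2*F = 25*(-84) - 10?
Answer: 1055 + 2*I*sqrt(13) ≈ 1055.0 + 7.2111*I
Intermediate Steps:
s(Y) = sqrt(2)*sqrt(Y) (s(Y) = sqrt(2*Y) = sqrt(2)*sqrt(Y))
F = 1055 (F = -(25*(-84) - 10)/2 = -(-2100 - 10)/2 = -1/2*(-2110) = 1055)
s(-26) + F = sqrt(2)*sqrt(-26) + 1055 = sqrt(2)*(I*sqrt(26)) + 1055 = 2*I*sqrt(13) + 1055 = 1055 + 2*I*sqrt(13)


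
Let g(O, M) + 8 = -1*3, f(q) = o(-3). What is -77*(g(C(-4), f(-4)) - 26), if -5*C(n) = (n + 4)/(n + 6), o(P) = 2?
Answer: 2849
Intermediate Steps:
f(q) = 2
C(n) = -(4 + n)/(5*(6 + n)) (C(n) = -(n + 4)/(5*(n + 6)) = -(4 + n)/(5*(6 + n)))
g(O, M) = -11 (g(O, M) = -8 - 1*3 = -8 - 3 = -11)
-77*(g(C(-4), f(-4)) - 26) = -77*(-11 - 26) = -77*(-37) = 2849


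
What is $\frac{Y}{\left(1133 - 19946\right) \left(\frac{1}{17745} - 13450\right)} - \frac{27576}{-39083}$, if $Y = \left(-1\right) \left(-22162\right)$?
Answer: $\frac{41278153722957994}{58495570321593757} \approx 0.70566$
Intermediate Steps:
$Y = 22162$
$\frac{Y}{\left(1133 - 19946\right) \left(\frac{1}{17745} - 13450\right)} - \frac{27576}{-39083} = \frac{22162}{\left(1133 - 19946\right) \left(\frac{1}{17745} - 13450\right)} - \frac{27576}{-39083} = \frac{22162}{\left(-18813\right) \left(\frac{1}{17745} - 13450\right)} - - \frac{27576}{39083} = \frac{22162}{\left(-18813\right) \left(- \frac{238670249}{17745}\right)} + \frac{27576}{39083} = \frac{22162}{\frac{1496701131479}{5915}} + \frac{27576}{39083} = 22162 \cdot \frac{5915}{1496701131479} + \frac{27576}{39083} = \frac{131088230}{1496701131479} + \frac{27576}{39083} = \frac{41278153722957994}{58495570321593757}$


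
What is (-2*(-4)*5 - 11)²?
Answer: 841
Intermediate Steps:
(-2*(-4)*5 - 11)² = (8*5 - 11)² = (40 - 11)² = 29² = 841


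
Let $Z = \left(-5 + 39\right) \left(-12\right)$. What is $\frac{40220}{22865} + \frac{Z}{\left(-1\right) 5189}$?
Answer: $\frac{43606100}{23729297} \approx 1.8376$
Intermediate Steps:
$Z = -408$ ($Z = 34 \left(-12\right) = -408$)
$\frac{40220}{22865} + \frac{Z}{\left(-1\right) 5189} = \frac{40220}{22865} - \frac{408}{\left(-1\right) 5189} = 40220 \cdot \frac{1}{22865} - \frac{408}{-5189} = \frac{8044}{4573} - - \frac{408}{5189} = \frac{8044}{4573} + \frac{408}{5189} = \frac{43606100}{23729297}$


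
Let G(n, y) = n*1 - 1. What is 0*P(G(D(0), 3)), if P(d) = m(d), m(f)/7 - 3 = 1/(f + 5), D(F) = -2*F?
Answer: 0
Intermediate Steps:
G(n, y) = -1 + n (G(n, y) = n - 1 = -1 + n)
m(f) = 21 + 7/(5 + f) (m(f) = 21 + 7/(f + 5) = 21 + 7/(5 + f))
P(d) = 7*(16 + 3*d)/(5 + d)
0*P(G(D(0), 3)) = 0*(7*(16 + 3*(-1 - 2*0))/(5 + (-1 - 2*0))) = 0*(7*(16 + 3*(-1 + 0))/(5 + (-1 + 0))) = 0*(7*(16 + 3*(-1))/(5 - 1)) = 0*(7*(16 - 3)/4) = 0*(7*(¼)*13) = 0*(91/4) = 0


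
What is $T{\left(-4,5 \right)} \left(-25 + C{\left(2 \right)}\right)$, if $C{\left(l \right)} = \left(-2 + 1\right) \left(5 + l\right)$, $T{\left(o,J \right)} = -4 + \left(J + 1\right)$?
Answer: $-64$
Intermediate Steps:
$T{\left(o,J \right)} = -3 + J$ ($T{\left(o,J \right)} = -4 + \left(1 + J\right) = -3 + J$)
$C{\left(l \right)} = -5 - l$ ($C{\left(l \right)} = - (5 + l) = -5 - l$)
$T{\left(-4,5 \right)} \left(-25 + C{\left(2 \right)}\right) = \left(-3 + 5\right) \left(-25 - 7\right) = 2 \left(-25 - 7\right) = 2 \left(-32\right) = -64$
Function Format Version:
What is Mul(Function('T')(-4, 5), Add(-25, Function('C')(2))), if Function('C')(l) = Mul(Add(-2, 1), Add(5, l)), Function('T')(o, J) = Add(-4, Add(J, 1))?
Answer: -64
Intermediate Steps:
Function('T')(o, J) = Add(-3, J) (Function('T')(o, J) = Add(-4, Add(1, J)) = Add(-3, J))
Function('C')(l) = Add(-5, Mul(-1, l)) (Function('C')(l) = Mul(-1, Add(5, l)) = Add(-5, Mul(-1, l)))
Mul(Function('T')(-4, 5), Add(-25, Function('C')(2))) = Mul(Add(-3, 5), Add(-25, Add(-5, Mul(-1, 2)))) = Mul(2, Add(-25, Add(-5, -2))) = Mul(2, Add(-25, -7)) = Mul(2, -32) = -64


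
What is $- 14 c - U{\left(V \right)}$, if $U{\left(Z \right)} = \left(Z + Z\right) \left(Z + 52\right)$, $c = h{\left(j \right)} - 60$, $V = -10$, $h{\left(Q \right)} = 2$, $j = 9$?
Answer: $1652$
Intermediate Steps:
$c = -58$ ($c = 2 - 60 = -58$)
$U{\left(Z \right)} = 2 Z \left(52 + Z\right)$
$- 14 c - U{\left(V \right)} = \left(-14\right) \left(-58\right) - 2 \left(-10\right) \left(52 - 10\right) = 812 - 2 \left(-10\right) 42 = 812 - -840 = 812 + 840 = 1652$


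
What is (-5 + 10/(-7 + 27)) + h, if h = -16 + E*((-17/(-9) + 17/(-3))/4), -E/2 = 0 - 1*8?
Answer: -641/18 ≈ -35.611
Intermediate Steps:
E = 16 (E = -2*(0 - 1*8) = -2*(0 - 8) = -2*(-8) = 16)
h = -280/9 (h = -16 + 16*((-17/(-9) + 17/(-3))/4) = -16 + 16*((-17*(-⅑) + 17*(-⅓))*(¼)) = -16 + 16*((17/9 - 17/3)*(¼)) = -16 + 16*(-34/9*¼) = -16 + 16*(-17/18) = -16 - 136/9 = -280/9 ≈ -31.111)
(-5 + 10/(-7 + 27)) + h = (-5 + 10/(-7 + 27)) - 280/9 = (-5 + 10/20) - 280/9 = (-5 + 10*(1/20)) - 280/9 = (-5 + ½) - 280/9 = -9/2 - 280/9 = -641/18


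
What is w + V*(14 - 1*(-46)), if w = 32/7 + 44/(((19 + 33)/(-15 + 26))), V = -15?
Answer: -80637/91 ≈ -886.12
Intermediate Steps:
w = 1263/91 (w = 32*(1/7) + 44/((52/11)) = 32/7 + 44/((52*(1/11))) = 32/7 + 44/(52/11) = 32/7 + 44*(11/52) = 32/7 + 121/13 = 1263/91 ≈ 13.879)
w + V*(14 - 1*(-46)) = 1263/91 - 15*(14 - 1*(-46)) = 1263/91 - 15*(14 + 46) = 1263/91 - 15*60 = 1263/91 - 900 = -80637/91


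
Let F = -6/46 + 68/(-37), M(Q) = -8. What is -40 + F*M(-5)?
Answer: -20640/851 ≈ -24.254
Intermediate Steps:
F = -1675/851 (F = -6*1/46 + 68*(-1/37) = -3/23 - 68/37 = -1675/851 ≈ -1.9683)
-40 + F*M(-5) = -40 - 1675/851*(-8) = -40 + 13400/851 = -20640/851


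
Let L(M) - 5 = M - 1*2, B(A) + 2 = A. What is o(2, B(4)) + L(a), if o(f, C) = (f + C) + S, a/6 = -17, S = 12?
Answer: -83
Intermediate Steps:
B(A) = -2 + A
a = -102 (a = 6*(-17) = -102)
L(M) = 3 + M (L(M) = 5 + (M - 1*2) = 5 + (M - 2) = 5 + (-2 + M) = 3 + M)
o(f, C) = 12 + C + f (o(f, C) = (f + C) + 12 = (C + f) + 12 = 12 + C + f)
o(2, B(4)) + L(a) = (12 + (-2 + 4) + 2) + (3 - 102) = (12 + 2 + 2) - 99 = 16 - 99 = -83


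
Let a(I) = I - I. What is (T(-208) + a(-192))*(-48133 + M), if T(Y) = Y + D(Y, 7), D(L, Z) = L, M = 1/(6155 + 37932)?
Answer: 882768461120/44087 ≈ 2.0023e+7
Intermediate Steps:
M = 1/44087 ≈ 2.2682e-5
T(Y) = 2*Y (T(Y) = Y + Y = 2*Y)
a(I) = 0
(T(-208) + a(-192))*(-48133 + M) = (2*(-208) + 0)*(-48133 + 1/44087) = (-416 + 0)*(-2122039570/44087) = -416*(-2122039570/44087) = 882768461120/44087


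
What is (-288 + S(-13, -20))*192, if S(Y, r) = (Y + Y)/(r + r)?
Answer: -275856/5 ≈ -55171.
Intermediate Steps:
S(Y, r) = Y/r (S(Y, r) = (2*Y)/((2*r)) = (2*Y)*(1/(2*r)) = Y/r)
(-288 + S(-13, -20))*192 = (-288 - 13/(-20))*192 = (-288 - 13*(-1/20))*192 = (-288 + 13/20)*192 = -5747/20*192 = -275856/5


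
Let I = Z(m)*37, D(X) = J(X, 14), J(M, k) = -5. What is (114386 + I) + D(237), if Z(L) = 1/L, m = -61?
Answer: 6977204/61 ≈ 1.1438e+5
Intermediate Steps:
D(X) = -5
I = -37/61 (I = 37/(-61) = -1/61*37 = -37/61 ≈ -0.60656)
(114386 + I) + D(237) = (114386 - 37/61) - 5 = 6977509/61 - 5 = 6977204/61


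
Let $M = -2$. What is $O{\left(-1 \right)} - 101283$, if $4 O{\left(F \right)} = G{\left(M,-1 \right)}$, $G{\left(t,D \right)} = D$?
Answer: $- \frac{405133}{4} \approx -1.0128 \cdot 10^{5}$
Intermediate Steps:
$O{\left(F \right)} = - \frac{1}{4}$ ($O{\left(F \right)} = \frac{1}{4} \left(-1\right) = - \frac{1}{4}$)
$O{\left(-1 \right)} - 101283 = - \frac{1}{4} - 101283 = - \frac{405133}{4}$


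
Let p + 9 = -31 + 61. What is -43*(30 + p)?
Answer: -2193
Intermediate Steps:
p = 21 (p = -9 + (-31 + 61) = -9 + 30 = 21)
-43*(30 + p) = -43*(30 + 21) = -43*51 = -2193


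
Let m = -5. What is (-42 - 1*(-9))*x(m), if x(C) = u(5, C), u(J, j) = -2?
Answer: 66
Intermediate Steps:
x(C) = -2
(-42 - 1*(-9))*x(m) = (-42 - 1*(-9))*(-2) = (-42 + 9)*(-2) = -33*(-2) = 66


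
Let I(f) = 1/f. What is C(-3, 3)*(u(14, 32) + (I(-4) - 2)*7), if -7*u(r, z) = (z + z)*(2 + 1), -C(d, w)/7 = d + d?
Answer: -3627/2 ≈ -1813.5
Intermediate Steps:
C(d, w) = -14*d (C(d, w) = -7*(d + d) = -14*d)
u(r, z) = -6*z/7 (u(r, z) = -(z + z)*(2 + 1)/7 = -2*z*3/7 = -6*z/7)
C(-3, 3)*(u(14, 32) + (I(-4) - 2)*7) = (-14*(-3))*(-6/7*32 + (1/(-4) - 2)*7) = 42*(-192/7 + (-1/4 - 2)*7) = 42*(-192/7 - 9/4*7) = 42*(-192/7 - 63/4) = 42*(-1209/28) = -3627/2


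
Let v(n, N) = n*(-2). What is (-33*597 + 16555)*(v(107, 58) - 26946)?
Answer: 85445360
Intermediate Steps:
v(n, N) = -2*n
(-33*597 + 16555)*(v(107, 58) - 26946) = (-33*597 + 16555)*(-2*107 - 26946) = (-19701 + 16555)*(-214 - 26946) = -3146*(-27160) = 85445360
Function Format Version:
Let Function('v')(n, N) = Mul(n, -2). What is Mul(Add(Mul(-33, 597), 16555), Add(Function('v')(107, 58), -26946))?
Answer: 85445360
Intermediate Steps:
Function('v')(n, N) = Mul(-2, n)
Mul(Add(Mul(-33, 597), 16555), Add(Function('v')(107, 58), -26946)) = Mul(Add(Mul(-33, 597), 16555), Add(Mul(-2, 107), -26946)) = Mul(Add(-19701, 16555), Add(-214, -26946)) = Mul(-3146, -27160) = 85445360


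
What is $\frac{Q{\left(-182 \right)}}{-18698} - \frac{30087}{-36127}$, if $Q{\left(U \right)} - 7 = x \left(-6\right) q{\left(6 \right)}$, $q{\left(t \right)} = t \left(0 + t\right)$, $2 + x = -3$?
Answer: $\frac{523296677}{675502646} \approx 0.77468$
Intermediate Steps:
$x = -5$ ($x = -2 - 3 = -5$)
$q{\left(t \right)} = t^{2}$ ($q{\left(t \right)} = t t = t^{2}$)
$Q{\left(U \right)} = 1087$ ($Q{\left(U \right)} = 7 + \left(-5\right) \left(-6\right) 6^{2} = 7 + 30 \cdot 36 = 7 + 1080 = 1087$)
$\frac{Q{\left(-182 \right)}}{-18698} - \frac{30087}{-36127} = \frac{1087}{-18698} - \frac{30087}{-36127} = 1087 \left(- \frac{1}{18698}\right) - - \frac{30087}{36127} = - \frac{1087}{18698} + \frac{30087}{36127} = \frac{523296677}{675502646}$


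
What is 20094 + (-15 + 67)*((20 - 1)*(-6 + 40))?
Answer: 53686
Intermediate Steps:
20094 + (-15 + 67)*((20 - 1)*(-6 + 40)) = 20094 + 52*(19*34) = 20094 + 52*646 = 20094 + 33592 = 53686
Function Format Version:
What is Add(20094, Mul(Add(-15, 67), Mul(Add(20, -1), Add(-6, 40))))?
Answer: 53686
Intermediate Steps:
Add(20094, Mul(Add(-15, 67), Mul(Add(20, -1), Add(-6, 40)))) = Add(20094, Mul(52, Mul(19, 34))) = Add(20094, Mul(52, 646)) = Add(20094, 33592) = 53686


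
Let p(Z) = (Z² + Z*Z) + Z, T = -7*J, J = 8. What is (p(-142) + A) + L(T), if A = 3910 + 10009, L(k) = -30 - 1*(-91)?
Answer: 54166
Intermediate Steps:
T = -56 (T = -7*8 = -56)
L(k) = 61 (L(k) = -30 + 91 = 61)
p(Z) = Z + 2*Z² (p(Z) = (Z² + Z²) + Z = 2*Z² + Z = Z + 2*Z²)
A = 13919
(p(-142) + A) + L(T) = (-142*(1 + 2*(-142)) + 13919) + 61 = (-142*(1 - 284) + 13919) + 61 = (-142*(-283) + 13919) + 61 = (40186 + 13919) + 61 = 54105 + 61 = 54166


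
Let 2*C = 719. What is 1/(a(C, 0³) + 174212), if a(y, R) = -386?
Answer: 1/173826 ≈ 5.7529e-6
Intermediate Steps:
C = 719/2 (C = (½)*719 = 719/2 ≈ 359.50)
1/(a(C, 0³) + 174212) = 1/(-386 + 174212) = 1/173826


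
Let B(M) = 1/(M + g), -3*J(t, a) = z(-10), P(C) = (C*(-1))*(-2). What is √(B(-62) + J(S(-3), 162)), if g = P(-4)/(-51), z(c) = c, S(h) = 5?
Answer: √296983794/9462 ≈ 1.8213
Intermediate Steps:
P(C) = 2*C (P(C) = -C*(-2) = 2*C)
g = 8/51 (g = (2*(-4))/(-51) = -8*(-1/51) = 8/51 ≈ 0.15686)
J(t, a) = 10/3 (J(t, a) = -⅓*(-10) = 10/3)
B(M) = 1/(8/51 + M) (B(M) = 1/(M + 8/51) = 1/(8/51 + M))
√(B(-62) + J(S(-3), 162)) = √(51/(8 + 51*(-62)) + 10/3) = √(51/(8 - 3162) + 10/3) = √(51/(-3154) + 10/3) = √(51*(-1/3154) + 10/3) = √(-51/3154 + 10/3) = √(31387/9462) = √296983794/9462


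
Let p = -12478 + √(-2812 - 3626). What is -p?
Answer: 12478 - I*√6438 ≈ 12478.0 - 80.237*I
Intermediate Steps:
p = -12478 + I*√6438 (p = -12478 + √(-6438) = -12478 + I*√6438 ≈ -12478.0 + 80.237*I)
-p = -(-12478 + I*√6438) = 12478 - I*√6438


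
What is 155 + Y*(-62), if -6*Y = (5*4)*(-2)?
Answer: -775/3 ≈ -258.33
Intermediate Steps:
Y = 20/3 (Y = -5*4*(-2)/6 = -10*(-2)/3 = -⅙*(-40) = 20/3 ≈ 6.6667)
155 + Y*(-62) = 155 + (20/3)*(-62) = 155 - 1240/3 = -775/3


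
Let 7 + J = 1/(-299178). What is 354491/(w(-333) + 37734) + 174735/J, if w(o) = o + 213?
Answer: -1965599714844343/78773006658 ≈ -24953.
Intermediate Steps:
w(o) = 213 + o
J = -2094247/299178 (J = -7 + 1/(-299178) = -7 - 1/299178 = -2094247/299178 ≈ -7.0000)
354491/(w(-333) + 37734) + 174735/J = 354491/((213 - 333) + 37734) + 174735/(-2094247/299178) = 354491/(-120 + 37734) + 174735*(-299178/2094247) = 354491/37614 - 52276867830/2094247 = -1965599714844343/78773006658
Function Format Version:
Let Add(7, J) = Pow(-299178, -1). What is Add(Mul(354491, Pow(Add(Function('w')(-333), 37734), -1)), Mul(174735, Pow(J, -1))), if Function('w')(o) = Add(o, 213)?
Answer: Rational(-1965599714844343, 78773006658) ≈ -24953.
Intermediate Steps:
Function('w')(o) = Add(213, o)
J = Rational(-2094247, 299178) (J = Add(-7, Pow(-299178, -1)) = Add(-7, Rational(-1, 299178)) = Rational(-2094247, 299178) ≈ -7.0000)
Add(Mul(354491, Pow(Add(Function('w')(-333), 37734), -1)), Mul(174735, Pow(J, -1))) = Add(Mul(354491, Pow(Add(Add(213, -333), 37734), -1)), Mul(174735, Pow(Rational(-2094247, 299178), -1))) = Add(Mul(354491, Pow(Add(-120, 37734), -1)), Mul(174735, Rational(-299178, 2094247))) = Add(Mul(354491, Pow(37614, -1)), Rational(-52276867830, 2094247)) = Add(Mul(354491, Rational(1, 37614)), Rational(-52276867830, 2094247)) = Add(Rational(354491, 37614), Rational(-52276867830, 2094247)) = Rational(-1965599714844343, 78773006658)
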